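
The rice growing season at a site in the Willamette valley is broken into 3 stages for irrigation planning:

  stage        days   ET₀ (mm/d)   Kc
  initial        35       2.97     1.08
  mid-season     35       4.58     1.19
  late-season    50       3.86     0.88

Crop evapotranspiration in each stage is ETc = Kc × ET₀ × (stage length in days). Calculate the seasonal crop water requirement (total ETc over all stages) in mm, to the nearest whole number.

473 mm

initial: 1.08 × 2.97 × 35 = 112.27 mm
mid-season: 1.19 × 4.58 × 35 = 190.76 mm
late-season: 0.88 × 3.86 × 50 = 169.84 mm
Seasonal total = 472.87 mm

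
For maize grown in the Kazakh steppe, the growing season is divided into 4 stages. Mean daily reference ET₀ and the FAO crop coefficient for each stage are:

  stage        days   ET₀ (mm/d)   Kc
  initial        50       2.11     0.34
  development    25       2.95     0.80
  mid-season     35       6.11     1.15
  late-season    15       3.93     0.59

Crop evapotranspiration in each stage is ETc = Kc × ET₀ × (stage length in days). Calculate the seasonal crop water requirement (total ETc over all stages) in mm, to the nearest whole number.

initial: 0.34 × 2.11 × 50 = 35.87 mm
development: 0.80 × 2.95 × 25 = 59.00 mm
mid-season: 1.15 × 6.11 × 35 = 245.93 mm
late-season: 0.59 × 3.93 × 15 = 34.78 mm
Seasonal total = 375.58 mm

376 mm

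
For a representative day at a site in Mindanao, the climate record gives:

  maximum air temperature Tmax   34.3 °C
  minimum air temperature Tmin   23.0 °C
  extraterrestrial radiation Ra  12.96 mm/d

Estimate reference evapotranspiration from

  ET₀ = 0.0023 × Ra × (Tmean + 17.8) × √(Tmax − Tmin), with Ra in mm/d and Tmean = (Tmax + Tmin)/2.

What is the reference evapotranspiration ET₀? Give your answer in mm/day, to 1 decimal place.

4.7 mm/day

Tmean = (34.3 + 23.0)/2 = 28.65 °C
ET₀ = 0.0023 × 12.96 × (28.65 + 17.8) × √11.3 = 0.0023 × 12.96 × 46.45 × 3.3615 = 4.6543 mm/d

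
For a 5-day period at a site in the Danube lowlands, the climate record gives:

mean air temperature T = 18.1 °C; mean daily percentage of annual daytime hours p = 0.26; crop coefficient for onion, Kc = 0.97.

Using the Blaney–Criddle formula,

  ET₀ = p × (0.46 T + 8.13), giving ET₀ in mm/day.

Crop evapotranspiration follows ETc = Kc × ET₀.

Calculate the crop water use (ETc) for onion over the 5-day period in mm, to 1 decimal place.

ET₀ = 0.26 × (0.46 × 18.1 + 8.13) = 0.26 × 16.456 = 4.2786 mm/d
ETc = Kc × ET₀ = 0.97 × 4.2786 = 4.1502 mm/d
Over 5 days: 4.1502 × 5 = 20.751 mm

20.8 mm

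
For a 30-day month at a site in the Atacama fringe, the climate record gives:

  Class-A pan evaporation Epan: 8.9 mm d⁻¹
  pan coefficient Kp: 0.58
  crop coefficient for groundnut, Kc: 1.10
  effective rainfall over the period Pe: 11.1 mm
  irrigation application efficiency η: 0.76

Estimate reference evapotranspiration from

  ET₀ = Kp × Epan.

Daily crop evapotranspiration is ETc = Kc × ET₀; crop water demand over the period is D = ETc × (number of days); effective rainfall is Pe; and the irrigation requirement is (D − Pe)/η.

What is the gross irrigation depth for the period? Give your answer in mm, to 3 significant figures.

ET₀ = 0.58 × 8.9 = 5.1620 mm/d
ETc = Kc × ET₀ = 1.10 × 5.1620 = 5.6782 mm/d
Crop demand D = ETc × 30 d = 5.6782 × 30 = 170.346 mm
D − Pe = 170.346 − 11.1 = 159.246 mm
Gross irrigation = 159.246 / 0.76 = 209.534 mm

210 mm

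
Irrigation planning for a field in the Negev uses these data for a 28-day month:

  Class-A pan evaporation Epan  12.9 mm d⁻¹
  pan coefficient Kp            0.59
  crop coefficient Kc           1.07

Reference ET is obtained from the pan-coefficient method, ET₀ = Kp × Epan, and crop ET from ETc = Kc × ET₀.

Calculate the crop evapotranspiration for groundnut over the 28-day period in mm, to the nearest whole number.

ET₀ = 0.59 × 12.9 = 7.6110 mm/d
ETc = Kc × ET₀ = 1.07 × 7.6110 = 8.1438 mm/d
Over 28 days: 8.1438 × 28 = 228.026 mm

228 mm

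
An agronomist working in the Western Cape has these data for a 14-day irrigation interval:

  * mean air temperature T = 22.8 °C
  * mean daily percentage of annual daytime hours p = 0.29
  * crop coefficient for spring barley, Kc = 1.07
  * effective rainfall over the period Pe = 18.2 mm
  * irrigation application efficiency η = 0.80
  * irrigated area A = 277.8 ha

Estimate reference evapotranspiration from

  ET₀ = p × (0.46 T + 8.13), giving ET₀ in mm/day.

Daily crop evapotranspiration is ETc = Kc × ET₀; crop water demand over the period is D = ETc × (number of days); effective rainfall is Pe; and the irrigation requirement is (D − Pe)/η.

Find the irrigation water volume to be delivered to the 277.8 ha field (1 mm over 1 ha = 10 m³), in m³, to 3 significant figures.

218000 m³

ET₀ = 0.29 × (0.46 × 22.8 + 8.13) = 0.29 × 18.618 = 5.3992 mm/d
ETc = Kc × ET₀ = 1.07 × 5.3992 = 5.7771 mm/d
Crop demand D = ETc × 14 d = 5.7771 × 14 = 80.879 mm
D − Pe = 80.879 − 18.2 = 62.679 mm
Gross irrigation = 62.679 / 0.80 = 78.349 mm
Volume = 78.349 mm × 277.8 ha × 10 = 217653.5 m³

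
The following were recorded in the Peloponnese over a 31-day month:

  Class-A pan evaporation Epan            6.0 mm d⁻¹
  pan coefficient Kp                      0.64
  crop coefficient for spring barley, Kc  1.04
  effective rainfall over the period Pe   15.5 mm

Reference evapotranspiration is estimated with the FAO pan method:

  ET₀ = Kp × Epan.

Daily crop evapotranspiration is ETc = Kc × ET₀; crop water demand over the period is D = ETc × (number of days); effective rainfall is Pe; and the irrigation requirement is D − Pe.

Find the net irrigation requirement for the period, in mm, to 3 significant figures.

ET₀ = 0.64 × 6.0 = 3.8400 mm/d
ETc = Kc × ET₀ = 1.04 × 3.8400 = 3.9936 mm/d
Crop demand D = ETc × 31 d = 3.9936 × 31 = 123.802 mm
D − Pe = 123.802 − 15.5 = 108.302 mm

108 mm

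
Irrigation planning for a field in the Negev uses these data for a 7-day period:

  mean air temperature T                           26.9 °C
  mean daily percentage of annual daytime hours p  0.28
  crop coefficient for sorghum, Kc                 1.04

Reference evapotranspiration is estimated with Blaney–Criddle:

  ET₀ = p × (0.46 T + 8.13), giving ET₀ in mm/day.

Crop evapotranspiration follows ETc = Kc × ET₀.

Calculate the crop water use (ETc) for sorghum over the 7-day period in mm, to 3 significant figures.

ET₀ = 0.28 × (0.46 × 26.9 + 8.13) = 0.28 × 20.504 = 5.7411 mm/d
ETc = Kc × ET₀ = 1.04 × 5.7411 = 5.9707 mm/d
Over 7 days: 5.9707 × 7 = 41.795 mm

41.8 mm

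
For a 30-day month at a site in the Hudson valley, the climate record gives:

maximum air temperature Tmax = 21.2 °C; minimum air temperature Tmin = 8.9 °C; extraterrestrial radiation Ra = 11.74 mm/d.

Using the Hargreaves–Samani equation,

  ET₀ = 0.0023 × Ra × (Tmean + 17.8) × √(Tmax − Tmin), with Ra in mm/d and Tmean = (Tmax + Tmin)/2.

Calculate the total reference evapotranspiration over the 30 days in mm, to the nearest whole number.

Tmean = (21.2 + 8.9)/2 = 15.05 °C
ET₀ = 0.0023 × 11.74 × (15.05 + 17.8) × √12.3 = 0.0023 × 11.74 × 32.85 × 3.5071 = 3.1109 mm/d
Over 30 days: 3.1109 × 30 = 93.327 mm

93 mm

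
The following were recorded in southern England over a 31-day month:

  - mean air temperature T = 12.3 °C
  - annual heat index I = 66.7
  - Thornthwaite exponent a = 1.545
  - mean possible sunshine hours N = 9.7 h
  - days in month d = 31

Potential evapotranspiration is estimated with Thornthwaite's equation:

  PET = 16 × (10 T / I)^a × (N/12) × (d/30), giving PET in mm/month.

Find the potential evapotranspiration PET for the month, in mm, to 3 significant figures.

10T/I = 10 × 12.3 / 66.7 = 1.8441
(10T/I)^a = 1.8441^1.545 = 2.5742
Uncorrected PET = 16 × 2.5742 = 41.187 mm
Correction = (N/12)(d/30) = (9.7/12)(31/30) = 0.8353
PET = 41.187 × 0.8353 = 34.404 mm/month

34.4 mm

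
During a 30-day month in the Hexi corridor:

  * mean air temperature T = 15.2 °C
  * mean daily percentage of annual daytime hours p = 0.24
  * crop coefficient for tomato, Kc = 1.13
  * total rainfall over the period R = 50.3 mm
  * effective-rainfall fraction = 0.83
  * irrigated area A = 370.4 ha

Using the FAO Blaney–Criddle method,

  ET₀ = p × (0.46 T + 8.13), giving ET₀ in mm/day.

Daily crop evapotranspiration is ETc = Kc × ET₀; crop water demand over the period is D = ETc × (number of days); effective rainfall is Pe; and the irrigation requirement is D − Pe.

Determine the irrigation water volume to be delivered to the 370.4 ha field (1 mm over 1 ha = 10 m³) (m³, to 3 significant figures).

ET₀ = 0.24 × (0.46 × 15.2 + 8.13) = 0.24 × 15.122 = 3.6293 mm/d
ETc = Kc × ET₀ = 1.13 × 3.6293 = 4.1011 mm/d
Crop demand D = ETc × 30 d = 4.1011 × 30 = 123.033 mm
Pe = 0.83 × 50.3 = 41.749 mm
D − Pe = 123.033 − 41.749 = 81.284 mm
Volume = 81.284 mm × 370.4 ha × 10 = 301075.9 m³

301000 m³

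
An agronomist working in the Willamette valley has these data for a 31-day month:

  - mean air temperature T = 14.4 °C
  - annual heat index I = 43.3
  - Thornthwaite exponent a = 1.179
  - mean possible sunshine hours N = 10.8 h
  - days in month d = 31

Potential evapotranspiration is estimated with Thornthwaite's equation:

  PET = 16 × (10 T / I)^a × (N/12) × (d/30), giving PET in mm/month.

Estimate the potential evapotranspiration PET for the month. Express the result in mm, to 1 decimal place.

61.4 mm

10T/I = 10 × 14.4 / 43.3 = 3.3256
(10T/I)^a = 3.3256^1.179 = 4.1237
Uncorrected PET = 16 × 4.1237 = 65.979 mm
Correction = (N/12)(d/30) = (10.8/12)(31/30) = 0.9300
PET = 65.979 × 0.9300 = 61.360 mm/month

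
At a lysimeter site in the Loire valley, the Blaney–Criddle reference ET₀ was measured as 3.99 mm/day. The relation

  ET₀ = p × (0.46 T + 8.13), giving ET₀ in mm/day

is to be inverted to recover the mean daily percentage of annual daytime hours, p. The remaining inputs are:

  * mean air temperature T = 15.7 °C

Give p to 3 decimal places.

0.260

p = ET₀ / (0.46 T + 8.13) = 3.99 / (0.46 × 15.7 + 8.13) = 3.99 / 15.352 = 0.2599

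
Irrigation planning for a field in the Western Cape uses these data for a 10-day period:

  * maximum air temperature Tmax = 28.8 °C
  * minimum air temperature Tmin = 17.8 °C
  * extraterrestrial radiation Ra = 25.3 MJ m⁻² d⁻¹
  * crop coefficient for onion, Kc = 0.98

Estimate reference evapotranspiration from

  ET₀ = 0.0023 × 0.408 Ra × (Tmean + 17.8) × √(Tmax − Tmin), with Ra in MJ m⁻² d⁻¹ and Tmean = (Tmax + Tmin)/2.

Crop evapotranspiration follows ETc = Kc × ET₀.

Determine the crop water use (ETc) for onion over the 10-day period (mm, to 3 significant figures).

31.7 mm

Tmean = (28.8 + 17.8)/2 = 23.30 °C
0.408 Ra = 0.408 × 25.3 = 10.3224 mm/d equivalent
ET₀ = 0.0023 × 10.3224 × (23.30 + 17.8) × √11.0 = 0.0023 × 10.3224 × 41.10 × 3.3166 = 3.2363 mm/d
ETc = Kc × ET₀ = 0.98 × 3.2363 = 3.1716 mm/d
Over 10 days: 3.1716 × 10 = 31.716 mm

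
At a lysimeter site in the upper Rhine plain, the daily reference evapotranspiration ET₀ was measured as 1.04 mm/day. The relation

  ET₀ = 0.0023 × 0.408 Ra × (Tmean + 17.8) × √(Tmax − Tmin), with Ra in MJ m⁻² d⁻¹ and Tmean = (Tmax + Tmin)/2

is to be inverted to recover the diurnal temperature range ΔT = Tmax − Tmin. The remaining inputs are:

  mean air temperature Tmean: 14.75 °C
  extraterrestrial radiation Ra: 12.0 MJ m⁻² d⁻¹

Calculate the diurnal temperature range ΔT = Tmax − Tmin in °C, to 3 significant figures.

√ΔT = ET₀ / [0.0023 × 0.408 × Ra × (Tmean+17.8)] = 1.04 / (0.0023 × 4.8960 × 32.55) = 2.8374
ΔT = 2.8374² = 8.051 °C

8.05 °C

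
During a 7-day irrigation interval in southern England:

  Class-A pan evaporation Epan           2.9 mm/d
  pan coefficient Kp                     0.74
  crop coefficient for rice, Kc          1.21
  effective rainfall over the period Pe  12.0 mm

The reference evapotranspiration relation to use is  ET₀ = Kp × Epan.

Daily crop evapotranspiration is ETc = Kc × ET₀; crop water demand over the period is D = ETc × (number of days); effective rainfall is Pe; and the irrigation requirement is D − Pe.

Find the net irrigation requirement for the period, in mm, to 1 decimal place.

ET₀ = 0.74 × 2.9 = 2.1460 mm/d
ETc = Kc × ET₀ = 1.21 × 2.1460 = 2.5967 mm/d
Crop demand D = ETc × 7 d = 2.5967 × 7 = 18.177 mm
D − Pe = 18.177 − 12.0 = 6.177 mm

6.2 mm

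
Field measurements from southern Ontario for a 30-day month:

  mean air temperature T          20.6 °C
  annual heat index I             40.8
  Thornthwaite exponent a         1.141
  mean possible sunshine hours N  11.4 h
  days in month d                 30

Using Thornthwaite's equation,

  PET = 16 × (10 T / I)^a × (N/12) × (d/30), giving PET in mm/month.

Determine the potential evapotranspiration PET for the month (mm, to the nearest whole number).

96 mm

10T/I = 10 × 20.6 / 40.8 = 5.0490
(10T/I)^a = 5.0490^1.141 = 6.3439
Uncorrected PET = 16 × 6.3439 = 101.502 mm
Correction = (N/12)(d/30) = (11.4/12)(30/30) = 0.9500
PET = 101.502 × 0.9500 = 96.427 mm/month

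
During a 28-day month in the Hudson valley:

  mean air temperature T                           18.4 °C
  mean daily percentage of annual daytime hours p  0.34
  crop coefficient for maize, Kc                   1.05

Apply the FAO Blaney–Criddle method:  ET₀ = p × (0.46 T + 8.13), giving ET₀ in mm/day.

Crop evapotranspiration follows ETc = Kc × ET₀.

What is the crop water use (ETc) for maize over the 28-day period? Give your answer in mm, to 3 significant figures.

166 mm

ET₀ = 0.34 × (0.46 × 18.4 + 8.13) = 0.34 × 16.594 = 5.6420 mm/d
ETc = Kc × ET₀ = 1.05 × 5.6420 = 5.9241 mm/d
Over 28 days: 5.9241 × 28 = 165.875 mm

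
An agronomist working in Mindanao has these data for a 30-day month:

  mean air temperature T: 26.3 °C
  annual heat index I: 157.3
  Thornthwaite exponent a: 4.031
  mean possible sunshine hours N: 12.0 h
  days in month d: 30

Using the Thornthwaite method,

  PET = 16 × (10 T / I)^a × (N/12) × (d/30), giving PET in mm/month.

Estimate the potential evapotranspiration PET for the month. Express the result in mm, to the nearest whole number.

10T/I = 10 × 26.3 / 157.3 = 1.6720
(10T/I)^a = 1.6720^4.031 = 7.9408
Uncorrected PET = 16 × 7.9408 = 127.053 mm
Correction = (N/12)(d/30) = (12.0/12)(30/30) = 1.0000
PET = 127.053 × 1.0000 = 127.053 mm/month

127 mm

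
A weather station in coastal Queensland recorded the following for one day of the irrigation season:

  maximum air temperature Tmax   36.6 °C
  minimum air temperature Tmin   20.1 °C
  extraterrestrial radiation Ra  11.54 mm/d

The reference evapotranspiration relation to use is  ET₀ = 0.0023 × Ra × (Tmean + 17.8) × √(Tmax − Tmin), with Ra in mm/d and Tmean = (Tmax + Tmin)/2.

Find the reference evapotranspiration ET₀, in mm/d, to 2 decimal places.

4.98 mm/d

Tmean = (36.6 + 20.1)/2 = 28.35 °C
ET₀ = 0.0023 × 11.54 × (28.35 + 17.8) × √16.5 = 0.0023 × 11.54 × 46.15 × 4.0620 = 4.9756 mm/d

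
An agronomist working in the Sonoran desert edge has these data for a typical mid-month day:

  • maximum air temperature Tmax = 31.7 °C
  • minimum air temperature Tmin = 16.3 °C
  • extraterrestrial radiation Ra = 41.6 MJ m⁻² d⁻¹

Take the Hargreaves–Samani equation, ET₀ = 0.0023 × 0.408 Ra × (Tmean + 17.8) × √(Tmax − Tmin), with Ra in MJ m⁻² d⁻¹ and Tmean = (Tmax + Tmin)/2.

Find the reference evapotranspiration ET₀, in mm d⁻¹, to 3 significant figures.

6.40 mm d⁻¹

Tmean = (31.7 + 16.3)/2 = 24.00 °C
0.408 Ra = 0.408 × 41.6 = 16.9728 mm/d equivalent
ET₀ = 0.0023 × 16.9728 × (24.00 + 17.8) × √15.4 = 0.0023 × 16.9728 × 41.80 × 3.9243 = 6.4035 mm/d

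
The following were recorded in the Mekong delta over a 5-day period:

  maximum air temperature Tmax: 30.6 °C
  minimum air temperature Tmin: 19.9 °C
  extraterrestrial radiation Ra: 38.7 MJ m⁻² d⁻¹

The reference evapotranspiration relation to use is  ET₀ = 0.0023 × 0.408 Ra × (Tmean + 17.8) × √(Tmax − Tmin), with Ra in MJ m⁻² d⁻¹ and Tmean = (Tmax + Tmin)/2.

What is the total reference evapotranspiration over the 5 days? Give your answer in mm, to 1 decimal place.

Tmean = (30.6 + 19.9)/2 = 25.25 °C
0.408 Ra = 0.408 × 38.7 = 15.7896 mm/d equivalent
ET₀ = 0.0023 × 15.7896 × (25.25 + 17.8) × √10.7 = 0.0023 × 15.7896 × 43.05 × 3.2711 = 5.1141 mm/d
Over 5 days: 5.1141 × 5 = 25.571 mm

25.6 mm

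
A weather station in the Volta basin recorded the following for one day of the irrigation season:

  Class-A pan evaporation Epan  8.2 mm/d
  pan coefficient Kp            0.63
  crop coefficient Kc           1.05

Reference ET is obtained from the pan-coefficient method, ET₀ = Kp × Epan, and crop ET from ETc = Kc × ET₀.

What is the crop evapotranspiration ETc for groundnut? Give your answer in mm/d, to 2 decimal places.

ET₀ = 0.63 × 8.2 = 5.1660 mm/d
ETc = Kc × ET₀ = 1.05 × 5.1660 = 5.4243 mm/d

5.42 mm/d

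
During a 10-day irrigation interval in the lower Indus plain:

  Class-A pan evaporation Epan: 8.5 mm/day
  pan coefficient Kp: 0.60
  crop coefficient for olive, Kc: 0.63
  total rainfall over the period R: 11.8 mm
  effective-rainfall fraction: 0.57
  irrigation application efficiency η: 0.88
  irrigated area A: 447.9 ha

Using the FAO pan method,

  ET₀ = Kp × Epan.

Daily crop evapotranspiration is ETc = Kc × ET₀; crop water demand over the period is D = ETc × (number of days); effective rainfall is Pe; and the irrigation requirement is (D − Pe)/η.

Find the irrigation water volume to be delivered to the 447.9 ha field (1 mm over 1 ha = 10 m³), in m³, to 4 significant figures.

ET₀ = 0.60 × 8.5 = 5.1000 mm/d
ETc = Kc × ET₀ = 0.63 × 5.1000 = 3.2130 mm/d
Crop demand D = ETc × 10 d = 3.2130 × 10 = 32.130 mm
Pe = 0.57 × 11.8 = 6.726 mm
D − Pe = 32.130 − 6.726 = 25.404 mm
Gross irrigation = 25.404 / 0.88 = 28.868 mm
Volume = 28.868 mm × 447.9 ha × 10 = 129299.8 m³

129300 m³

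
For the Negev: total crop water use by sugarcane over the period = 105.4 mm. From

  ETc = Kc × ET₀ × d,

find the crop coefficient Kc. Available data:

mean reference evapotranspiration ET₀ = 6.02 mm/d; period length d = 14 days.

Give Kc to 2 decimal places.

1.25

ETc = Kc × ET₀ × d  ⇒  Kc = ETc / (ET₀ × d)
Kc = 105.4 / (6.02 × 14) = 105.4 / 84.28 = 1.2506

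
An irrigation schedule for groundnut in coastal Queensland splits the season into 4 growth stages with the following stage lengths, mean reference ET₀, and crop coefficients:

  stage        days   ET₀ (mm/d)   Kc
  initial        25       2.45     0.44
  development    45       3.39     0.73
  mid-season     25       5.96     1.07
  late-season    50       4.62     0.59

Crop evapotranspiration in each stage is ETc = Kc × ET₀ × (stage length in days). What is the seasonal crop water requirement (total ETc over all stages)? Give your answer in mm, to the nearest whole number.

434 mm

initial: 0.44 × 2.45 × 25 = 26.95 mm
development: 0.73 × 3.39 × 45 = 111.36 mm
mid-season: 1.07 × 5.96 × 25 = 159.43 mm
late-season: 0.59 × 4.62 × 50 = 136.29 mm
Seasonal total = 434.03 mm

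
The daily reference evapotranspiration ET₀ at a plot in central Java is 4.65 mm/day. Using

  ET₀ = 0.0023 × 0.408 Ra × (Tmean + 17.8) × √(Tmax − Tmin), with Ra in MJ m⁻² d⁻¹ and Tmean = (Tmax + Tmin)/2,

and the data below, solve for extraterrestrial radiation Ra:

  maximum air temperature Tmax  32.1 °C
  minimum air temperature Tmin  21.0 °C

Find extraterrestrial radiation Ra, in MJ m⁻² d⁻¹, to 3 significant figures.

Tmean = (32.1+21.0)/2 = 26.55 °C; ΔT = 11.1
Ra = ET₀ / [0.0023 × 0.408 × (Tmean+17.8) × √ΔT]
   = 4.65 / (0.0023 × 0.408 × 44.35 × 3.3317) = 33.536 MJ m⁻² d⁻¹

33.5 MJ m⁻² d⁻¹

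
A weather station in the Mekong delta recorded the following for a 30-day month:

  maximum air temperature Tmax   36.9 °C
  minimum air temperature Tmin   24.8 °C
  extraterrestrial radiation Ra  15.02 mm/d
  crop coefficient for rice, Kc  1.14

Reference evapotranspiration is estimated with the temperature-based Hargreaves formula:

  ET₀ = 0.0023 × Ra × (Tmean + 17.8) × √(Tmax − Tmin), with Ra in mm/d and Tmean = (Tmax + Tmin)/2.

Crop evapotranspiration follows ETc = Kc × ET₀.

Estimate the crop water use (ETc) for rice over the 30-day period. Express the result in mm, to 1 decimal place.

199.9 mm

Tmean = (36.9 + 24.8)/2 = 30.85 °C
ET₀ = 0.0023 × 15.02 × (30.85 + 17.8) × √12.1 = 0.0023 × 15.02 × 48.65 × 3.4785 = 5.8462 mm/d
ETc = Kc × ET₀ = 1.14 × 5.8462 = 6.6647 mm/d
Over 30 days: 6.6647 × 30 = 199.941 mm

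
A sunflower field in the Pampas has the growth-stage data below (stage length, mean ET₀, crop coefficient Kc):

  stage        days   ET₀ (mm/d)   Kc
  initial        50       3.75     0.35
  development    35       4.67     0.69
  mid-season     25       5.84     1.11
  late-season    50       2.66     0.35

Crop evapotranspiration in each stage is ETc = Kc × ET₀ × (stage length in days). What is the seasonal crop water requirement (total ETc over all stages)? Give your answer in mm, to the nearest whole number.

initial: 0.35 × 3.75 × 50 = 65.63 mm
development: 0.69 × 4.67 × 35 = 112.78 mm
mid-season: 1.11 × 5.84 × 25 = 162.06 mm
late-season: 0.35 × 2.66 × 50 = 46.55 mm
Seasonal total = 387.02 mm

387 mm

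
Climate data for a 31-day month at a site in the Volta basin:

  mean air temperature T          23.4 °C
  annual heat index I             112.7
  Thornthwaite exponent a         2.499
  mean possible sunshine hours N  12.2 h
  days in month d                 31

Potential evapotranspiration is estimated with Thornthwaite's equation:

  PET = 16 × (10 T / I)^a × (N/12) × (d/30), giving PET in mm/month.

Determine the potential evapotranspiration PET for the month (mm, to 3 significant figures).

104 mm

10T/I = 10 × 23.4 / 112.7 = 2.0763
(10T/I)^a = 2.0763^2.499 = 6.2074
Uncorrected PET = 16 × 6.2074 = 99.318 mm
Correction = (N/12)(d/30) = (12.2/12)(31/30) = 1.0506
PET = 99.318 × 1.0506 = 104.343 mm/month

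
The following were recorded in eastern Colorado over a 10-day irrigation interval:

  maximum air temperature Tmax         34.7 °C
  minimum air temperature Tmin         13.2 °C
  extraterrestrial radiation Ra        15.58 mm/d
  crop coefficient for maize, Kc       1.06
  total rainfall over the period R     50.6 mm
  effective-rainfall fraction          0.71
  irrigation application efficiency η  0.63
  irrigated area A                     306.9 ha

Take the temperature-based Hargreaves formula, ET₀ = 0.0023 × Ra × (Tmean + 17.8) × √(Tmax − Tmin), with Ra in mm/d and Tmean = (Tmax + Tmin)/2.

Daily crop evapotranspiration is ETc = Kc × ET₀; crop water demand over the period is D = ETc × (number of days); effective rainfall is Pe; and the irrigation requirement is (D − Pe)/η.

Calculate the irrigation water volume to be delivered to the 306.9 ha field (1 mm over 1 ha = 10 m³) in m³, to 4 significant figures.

Tmean = (34.7 + 13.2)/2 = 23.95 °C
ET₀ = 0.0023 × 15.58 × (23.95 + 17.8) × √21.5 = 0.0023 × 15.58 × 41.75 × 4.6368 = 6.9370 mm/d
ETc = Kc × ET₀ = 1.06 × 6.9370 = 7.3532 mm/d
Crop demand D = ETc × 10 d = 7.3532 × 10 = 73.532 mm
Pe = 0.71 × 50.6 = 35.926 mm
D − Pe = 73.532 − 35.926 = 37.606 mm
Gross irrigation = 37.606 / 0.63 = 59.692 mm
Volume = 59.692 mm × 306.9 ha × 10 = 183194.7 m³

183200 m³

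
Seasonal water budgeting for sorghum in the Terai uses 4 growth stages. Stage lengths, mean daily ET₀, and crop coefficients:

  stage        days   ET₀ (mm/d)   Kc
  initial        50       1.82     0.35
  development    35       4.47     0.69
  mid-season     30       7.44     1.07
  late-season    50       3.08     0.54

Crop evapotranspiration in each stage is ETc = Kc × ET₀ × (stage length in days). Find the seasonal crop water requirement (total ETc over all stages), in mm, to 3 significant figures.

462 mm

initial: 0.35 × 1.82 × 50 = 31.85 mm
development: 0.69 × 4.47 × 35 = 107.95 mm
mid-season: 1.07 × 7.44 × 30 = 238.82 mm
late-season: 0.54 × 3.08 × 50 = 83.16 mm
Seasonal total = 461.78 mm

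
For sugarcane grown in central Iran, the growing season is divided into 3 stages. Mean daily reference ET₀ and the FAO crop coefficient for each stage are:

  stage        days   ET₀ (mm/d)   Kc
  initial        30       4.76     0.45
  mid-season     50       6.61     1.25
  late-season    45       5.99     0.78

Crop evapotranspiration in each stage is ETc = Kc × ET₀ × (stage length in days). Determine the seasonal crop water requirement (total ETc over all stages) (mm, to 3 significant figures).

initial: 0.45 × 4.76 × 30 = 64.26 mm
mid-season: 1.25 × 6.61 × 50 = 413.13 mm
late-season: 0.78 × 5.99 × 45 = 210.25 mm
Seasonal total = 687.64 mm

688 mm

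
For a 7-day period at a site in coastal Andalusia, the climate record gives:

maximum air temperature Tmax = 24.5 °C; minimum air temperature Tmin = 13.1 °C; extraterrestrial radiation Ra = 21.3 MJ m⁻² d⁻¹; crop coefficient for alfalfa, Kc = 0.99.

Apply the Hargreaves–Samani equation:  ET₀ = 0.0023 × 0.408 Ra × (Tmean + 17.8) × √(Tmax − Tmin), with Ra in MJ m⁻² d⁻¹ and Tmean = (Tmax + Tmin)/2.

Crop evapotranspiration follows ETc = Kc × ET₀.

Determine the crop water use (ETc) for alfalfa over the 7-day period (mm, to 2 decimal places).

17.12 mm

Tmean = (24.5 + 13.1)/2 = 18.80 °C
0.408 Ra = 0.408 × 21.3 = 8.6904 mm/d equivalent
ET₀ = 0.0023 × 8.6904 × (18.80 + 17.8) × √11.4 = 0.0023 × 8.6904 × 36.60 × 3.3764 = 2.4700 mm/d
ETc = Kc × ET₀ = 0.99 × 2.4700 = 2.4453 mm/d
Over 7 days: 2.4453 × 7 = 17.117 mm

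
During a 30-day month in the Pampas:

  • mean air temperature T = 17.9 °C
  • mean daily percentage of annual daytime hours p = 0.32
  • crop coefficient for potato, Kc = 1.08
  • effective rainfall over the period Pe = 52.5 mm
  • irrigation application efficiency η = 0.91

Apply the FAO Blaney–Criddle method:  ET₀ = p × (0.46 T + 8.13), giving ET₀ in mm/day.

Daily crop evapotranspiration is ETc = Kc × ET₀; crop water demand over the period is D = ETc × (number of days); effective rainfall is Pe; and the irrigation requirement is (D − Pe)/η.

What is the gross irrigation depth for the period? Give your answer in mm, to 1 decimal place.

128.7 mm

ET₀ = 0.32 × (0.46 × 17.9 + 8.13) = 0.32 × 16.364 = 5.2365 mm/d
ETc = Kc × ET₀ = 1.08 × 5.2365 = 5.6554 mm/d
Crop demand D = ETc × 30 d = 5.6554 × 30 = 169.662 mm
D − Pe = 169.662 − 52.5 = 117.162 mm
Gross irrigation = 117.162 / 0.91 = 128.749 mm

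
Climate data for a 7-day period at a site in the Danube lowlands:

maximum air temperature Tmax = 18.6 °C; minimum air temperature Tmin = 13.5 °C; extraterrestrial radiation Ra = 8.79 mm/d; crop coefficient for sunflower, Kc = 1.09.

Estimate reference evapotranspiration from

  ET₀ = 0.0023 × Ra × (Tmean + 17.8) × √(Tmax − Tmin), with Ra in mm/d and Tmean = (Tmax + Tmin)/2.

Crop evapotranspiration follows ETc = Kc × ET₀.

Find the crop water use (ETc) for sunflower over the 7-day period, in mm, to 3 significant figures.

11.8 mm

Tmean = (18.6 + 13.5)/2 = 16.05 °C
ET₀ = 0.0023 × 8.79 × (16.05 + 17.8) × √5.1 = 0.0023 × 8.79 × 33.85 × 2.2583 = 1.5455 mm/d
ETc = Kc × ET₀ = 1.09 × 1.5455 = 1.6846 mm/d
Over 7 days: 1.6846 × 7 = 11.792 mm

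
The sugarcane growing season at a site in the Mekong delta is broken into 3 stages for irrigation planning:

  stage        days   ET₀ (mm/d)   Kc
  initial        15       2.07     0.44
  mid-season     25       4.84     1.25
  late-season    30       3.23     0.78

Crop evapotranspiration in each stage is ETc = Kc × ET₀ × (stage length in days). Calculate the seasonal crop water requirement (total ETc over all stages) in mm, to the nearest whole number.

240 mm

initial: 0.44 × 2.07 × 15 = 13.66 mm
mid-season: 1.25 × 4.84 × 25 = 151.25 mm
late-season: 0.78 × 3.23 × 30 = 75.58 mm
Seasonal total = 240.49 mm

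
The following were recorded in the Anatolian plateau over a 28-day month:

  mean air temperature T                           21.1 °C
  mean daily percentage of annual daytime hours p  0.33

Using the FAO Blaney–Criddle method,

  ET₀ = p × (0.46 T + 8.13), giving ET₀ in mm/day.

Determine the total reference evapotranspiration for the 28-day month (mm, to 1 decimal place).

164.8 mm

ET₀ = 0.33 × (0.46 × 21.1 + 8.13) = 0.33 × 17.836 = 5.8859 mm/d
Monthly total = 5.8859 × 28 = 164.805 mm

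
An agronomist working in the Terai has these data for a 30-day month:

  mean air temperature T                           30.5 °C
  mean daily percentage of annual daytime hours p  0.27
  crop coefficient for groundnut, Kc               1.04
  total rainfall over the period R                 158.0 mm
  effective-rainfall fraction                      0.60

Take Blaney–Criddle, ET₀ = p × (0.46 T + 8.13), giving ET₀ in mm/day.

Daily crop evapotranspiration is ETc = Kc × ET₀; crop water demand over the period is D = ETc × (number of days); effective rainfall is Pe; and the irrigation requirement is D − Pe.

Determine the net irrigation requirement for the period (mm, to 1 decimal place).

ET₀ = 0.27 × (0.46 × 30.5 + 8.13) = 0.27 × 22.160 = 5.9832 mm/d
ETc = Kc × ET₀ = 1.04 × 5.9832 = 6.2225 mm/d
Crop demand D = ETc × 30 d = 6.2225 × 30 = 186.675 mm
Pe = 0.60 × 158.0 = 94.800 mm
D − Pe = 186.675 − 94.800 = 91.875 mm

91.9 mm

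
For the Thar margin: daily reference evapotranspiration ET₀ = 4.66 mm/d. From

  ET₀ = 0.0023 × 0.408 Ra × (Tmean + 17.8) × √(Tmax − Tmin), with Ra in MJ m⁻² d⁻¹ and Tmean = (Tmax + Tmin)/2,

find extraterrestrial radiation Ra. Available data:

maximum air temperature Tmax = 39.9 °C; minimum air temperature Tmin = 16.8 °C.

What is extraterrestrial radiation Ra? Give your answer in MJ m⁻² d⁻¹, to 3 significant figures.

Tmean = (39.9+16.8)/2 = 28.35 °C; ΔT = 23.1
Ra = ET₀ / [0.0023 × 0.408 × (Tmean+17.8) × √ΔT]
   = 4.66 / (0.0023 × 0.408 × 46.15 × 4.8062) = 22.388 MJ m⁻² d⁻¹

22.4 MJ m⁻² d⁻¹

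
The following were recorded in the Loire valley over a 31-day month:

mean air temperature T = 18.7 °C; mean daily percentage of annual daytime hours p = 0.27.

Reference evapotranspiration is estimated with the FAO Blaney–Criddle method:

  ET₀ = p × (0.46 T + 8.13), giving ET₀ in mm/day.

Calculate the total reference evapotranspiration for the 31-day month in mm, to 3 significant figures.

ET₀ = 0.27 × (0.46 × 18.7 + 8.13) = 0.27 × 16.732 = 4.5176 mm/d
Monthly total = 4.5176 × 31 = 140.046 mm

140 mm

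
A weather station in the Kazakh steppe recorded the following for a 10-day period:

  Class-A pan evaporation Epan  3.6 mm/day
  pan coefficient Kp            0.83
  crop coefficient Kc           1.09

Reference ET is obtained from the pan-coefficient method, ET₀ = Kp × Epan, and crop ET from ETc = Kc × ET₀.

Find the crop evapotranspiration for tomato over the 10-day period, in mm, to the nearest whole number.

ET₀ = 0.83 × 3.6 = 2.9880 mm/d
ETc = Kc × ET₀ = 1.09 × 2.9880 = 3.2569 mm/d
Over 10 days: 3.2569 × 10 = 32.569 mm

33 mm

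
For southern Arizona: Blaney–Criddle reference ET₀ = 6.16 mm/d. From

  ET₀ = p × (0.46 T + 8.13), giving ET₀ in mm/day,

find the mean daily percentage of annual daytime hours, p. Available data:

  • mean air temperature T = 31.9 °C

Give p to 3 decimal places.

p = ET₀ / (0.46 T + 8.13) = 6.16 / (0.46 × 31.9 + 8.13) = 6.16 / 22.804 = 0.2701

0.270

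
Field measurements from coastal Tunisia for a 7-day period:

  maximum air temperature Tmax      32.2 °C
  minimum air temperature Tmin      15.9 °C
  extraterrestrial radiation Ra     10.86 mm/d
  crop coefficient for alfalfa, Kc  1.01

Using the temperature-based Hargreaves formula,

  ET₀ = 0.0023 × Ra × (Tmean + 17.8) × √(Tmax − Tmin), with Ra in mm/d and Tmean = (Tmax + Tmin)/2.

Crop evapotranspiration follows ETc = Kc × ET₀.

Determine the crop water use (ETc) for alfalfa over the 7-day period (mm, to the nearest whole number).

Tmean = (32.2 + 15.9)/2 = 24.05 °C
ET₀ = 0.0023 × 10.86 × (24.05 + 17.8) × √16.3 = 0.0023 × 10.86 × 41.85 × 4.0373 = 4.2203 mm/d
ETc = Kc × ET₀ = 1.01 × 4.2203 = 4.2625 mm/d
Over 7 days: 4.2625 × 7 = 29.838 mm

30 mm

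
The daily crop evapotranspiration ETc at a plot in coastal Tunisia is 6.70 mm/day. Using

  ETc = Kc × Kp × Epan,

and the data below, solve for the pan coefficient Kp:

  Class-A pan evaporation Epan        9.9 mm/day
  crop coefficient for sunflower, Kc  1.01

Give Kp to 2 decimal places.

ETc = Kc × Kp × Epan  ⇒  Kp = ETc / (Kc × Epan)
Kp = 6.70 / (1.01 × 9.9) = 6.70 / 9.999 = 0.6701

0.67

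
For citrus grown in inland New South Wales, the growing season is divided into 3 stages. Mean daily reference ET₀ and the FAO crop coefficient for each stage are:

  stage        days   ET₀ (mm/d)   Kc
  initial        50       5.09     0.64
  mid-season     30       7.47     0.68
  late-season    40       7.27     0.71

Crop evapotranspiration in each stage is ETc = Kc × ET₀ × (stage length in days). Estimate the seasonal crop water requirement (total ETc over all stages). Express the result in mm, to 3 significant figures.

initial: 0.64 × 5.09 × 50 = 162.88 mm
mid-season: 0.68 × 7.47 × 30 = 152.39 mm
late-season: 0.71 × 7.27 × 40 = 206.47 mm
Seasonal total = 521.74 mm

522 mm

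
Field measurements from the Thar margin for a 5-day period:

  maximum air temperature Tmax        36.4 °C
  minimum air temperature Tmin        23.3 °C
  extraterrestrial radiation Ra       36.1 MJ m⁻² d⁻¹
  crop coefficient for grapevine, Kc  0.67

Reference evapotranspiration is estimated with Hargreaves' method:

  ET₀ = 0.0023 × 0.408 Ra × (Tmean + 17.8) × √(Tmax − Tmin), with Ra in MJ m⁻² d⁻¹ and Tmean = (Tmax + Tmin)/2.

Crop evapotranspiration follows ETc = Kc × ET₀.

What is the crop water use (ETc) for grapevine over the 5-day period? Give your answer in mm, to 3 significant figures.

Tmean = (36.4 + 23.3)/2 = 29.85 °C
0.408 Ra = 0.408 × 36.1 = 14.7288 mm/d equivalent
ET₀ = 0.0023 × 14.7288 × (29.85 + 17.8) × √13.1 = 0.0023 × 14.7288 × 47.65 × 3.6194 = 5.8424 mm/d
ETc = Kc × ET₀ = 0.67 × 5.8424 = 3.9144 mm/d
Over 5 days: 3.9144 × 5 = 19.572 mm

19.6 mm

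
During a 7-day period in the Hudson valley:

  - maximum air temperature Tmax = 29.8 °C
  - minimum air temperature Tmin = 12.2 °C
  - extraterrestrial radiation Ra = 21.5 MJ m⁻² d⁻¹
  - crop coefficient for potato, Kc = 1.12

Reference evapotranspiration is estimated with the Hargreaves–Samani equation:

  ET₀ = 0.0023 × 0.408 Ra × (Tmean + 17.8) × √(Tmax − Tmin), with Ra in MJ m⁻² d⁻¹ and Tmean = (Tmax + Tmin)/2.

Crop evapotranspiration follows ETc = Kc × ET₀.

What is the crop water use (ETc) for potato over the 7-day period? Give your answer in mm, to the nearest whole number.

26 mm

Tmean = (29.8 + 12.2)/2 = 21.00 °C
0.408 Ra = 0.408 × 21.5 = 8.7720 mm/d equivalent
ET₀ = 0.0023 × 8.7720 × (21.00 + 17.8) × √17.6 = 0.0023 × 8.7720 × 38.80 × 4.1952 = 3.2841 mm/d
ETc = Kc × ET₀ = 1.12 × 3.2841 = 3.6782 mm/d
Over 7 days: 3.6782 × 7 = 25.747 mm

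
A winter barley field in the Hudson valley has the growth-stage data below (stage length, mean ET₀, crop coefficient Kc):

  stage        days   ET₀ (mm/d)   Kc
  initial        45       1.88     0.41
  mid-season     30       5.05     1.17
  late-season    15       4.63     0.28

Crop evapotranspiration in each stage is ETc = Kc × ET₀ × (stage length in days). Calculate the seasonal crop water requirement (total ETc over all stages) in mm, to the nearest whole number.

231 mm

initial: 0.41 × 1.88 × 45 = 34.69 mm
mid-season: 1.17 × 5.05 × 30 = 177.26 mm
late-season: 0.28 × 4.63 × 15 = 19.45 mm
Seasonal total = 231.40 mm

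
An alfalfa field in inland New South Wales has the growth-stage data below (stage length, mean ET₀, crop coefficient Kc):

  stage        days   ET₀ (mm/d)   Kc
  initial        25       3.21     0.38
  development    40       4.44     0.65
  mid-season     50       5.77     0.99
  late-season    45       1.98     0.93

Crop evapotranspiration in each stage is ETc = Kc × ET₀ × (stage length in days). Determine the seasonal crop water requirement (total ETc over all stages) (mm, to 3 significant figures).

514 mm

initial: 0.38 × 3.21 × 25 = 30.50 mm
development: 0.65 × 4.44 × 40 = 115.44 mm
mid-season: 0.99 × 5.77 × 50 = 285.62 mm
late-season: 0.93 × 1.98 × 45 = 82.86 mm
Seasonal total = 514.42 mm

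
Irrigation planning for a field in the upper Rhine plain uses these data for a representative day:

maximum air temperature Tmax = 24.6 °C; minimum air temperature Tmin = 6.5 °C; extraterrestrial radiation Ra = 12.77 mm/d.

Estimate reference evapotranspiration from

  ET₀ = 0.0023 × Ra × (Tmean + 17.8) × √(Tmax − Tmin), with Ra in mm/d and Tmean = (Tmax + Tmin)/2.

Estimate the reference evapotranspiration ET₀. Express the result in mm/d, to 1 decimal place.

4.2 mm/d

Tmean = (24.6 + 6.5)/2 = 15.55 °C
ET₀ = 0.0023 × 12.77 × (15.55 + 17.8) × √18.1 = 0.0023 × 12.77 × 33.35 × 4.2544 = 4.1673 mm/d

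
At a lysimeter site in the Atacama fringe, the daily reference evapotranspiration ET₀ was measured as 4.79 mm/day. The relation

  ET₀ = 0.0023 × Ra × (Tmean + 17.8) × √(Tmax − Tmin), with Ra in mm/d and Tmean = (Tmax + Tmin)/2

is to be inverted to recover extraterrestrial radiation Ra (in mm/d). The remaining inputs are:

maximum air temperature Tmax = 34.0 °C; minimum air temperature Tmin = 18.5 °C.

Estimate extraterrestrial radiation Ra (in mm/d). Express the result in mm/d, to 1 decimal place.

12.0 mm/d

Tmean = 26.25 °C; √ΔT = 3.9370
Ra = ET₀ / [0.0023 × (Tmean+17.8) × √ΔT] = 4.79 / (0.0023 × 44.05 × 3.9370) = 12.009 mm/d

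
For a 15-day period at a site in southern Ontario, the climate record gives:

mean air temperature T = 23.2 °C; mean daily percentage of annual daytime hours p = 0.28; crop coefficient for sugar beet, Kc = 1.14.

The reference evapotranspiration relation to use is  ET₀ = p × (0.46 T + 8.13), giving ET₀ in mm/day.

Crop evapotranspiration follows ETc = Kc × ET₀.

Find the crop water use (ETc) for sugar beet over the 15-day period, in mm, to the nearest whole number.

ET₀ = 0.28 × (0.46 × 23.2 + 8.13) = 0.28 × 18.802 = 5.2646 mm/d
ETc = Kc × ET₀ = 1.14 × 5.2646 = 6.0016 mm/d
Over 15 days: 6.0016 × 15 = 90.024 mm

90 mm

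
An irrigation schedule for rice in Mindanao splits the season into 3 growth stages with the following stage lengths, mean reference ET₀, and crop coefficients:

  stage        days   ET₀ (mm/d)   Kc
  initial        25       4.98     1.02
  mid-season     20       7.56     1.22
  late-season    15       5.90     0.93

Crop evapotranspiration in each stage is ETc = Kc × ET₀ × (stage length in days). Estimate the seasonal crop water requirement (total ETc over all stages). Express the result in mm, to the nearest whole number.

initial: 1.02 × 4.98 × 25 = 126.99 mm
mid-season: 1.22 × 7.56 × 20 = 184.46 mm
late-season: 0.93 × 5.90 × 15 = 82.31 mm
Seasonal total = 393.76 mm

394 mm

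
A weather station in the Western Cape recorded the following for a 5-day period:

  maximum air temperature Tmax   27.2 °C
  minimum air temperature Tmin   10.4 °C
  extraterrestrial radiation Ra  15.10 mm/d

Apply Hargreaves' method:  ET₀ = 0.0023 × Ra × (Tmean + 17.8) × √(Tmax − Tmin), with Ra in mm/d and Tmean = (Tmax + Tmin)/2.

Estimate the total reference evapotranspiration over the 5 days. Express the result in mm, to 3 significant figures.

Tmean = (27.2 + 10.4)/2 = 18.80 °C
ET₀ = 0.0023 × 15.10 × (18.80 + 17.8) × √16.8 = 0.0023 × 15.10 × 36.60 × 4.0988 = 5.2101 mm/d
Over 5 days: 5.2101 × 5 = 26.051 mm

26.1 mm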